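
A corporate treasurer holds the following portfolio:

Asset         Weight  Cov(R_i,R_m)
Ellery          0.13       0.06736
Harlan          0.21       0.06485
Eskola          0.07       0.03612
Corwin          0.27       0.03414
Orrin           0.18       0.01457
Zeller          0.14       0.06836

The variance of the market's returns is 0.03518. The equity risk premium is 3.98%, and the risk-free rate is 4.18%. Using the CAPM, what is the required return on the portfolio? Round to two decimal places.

β_Ellery = 0.06736 / 0.03518 = 1.9147
β_Harlan = 0.06485 / 0.03518 = 1.8434
β_Eskola = 0.03612 / 0.03518 = 1.0267
β_Corwin = 0.03414 / 0.03518 = 0.9704
β_Orrin = 0.01457 / 0.03518 = 0.4142
β_Zeller = 0.06836 / 0.03518 = 1.9431
β_P = Σ w_i β_i = 0.13×1.9147 + 0.21×1.8434 + 0.07×1.0267 + 0.27×0.9704 + 0.18×0.4142 + 0.14×1.9431 = 1.3165
E(R_P) = R_f + β_P × MRP = 4.18% + 1.3165 × 3.98% = 9.42%

9.42%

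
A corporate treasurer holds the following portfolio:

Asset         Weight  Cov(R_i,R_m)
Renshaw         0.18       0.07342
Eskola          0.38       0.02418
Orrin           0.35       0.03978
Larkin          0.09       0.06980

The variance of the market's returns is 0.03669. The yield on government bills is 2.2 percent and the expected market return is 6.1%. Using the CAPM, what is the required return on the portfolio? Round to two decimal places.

β_Renshaw = 0.07342 / 0.03669 = 2.0011
β_Eskola = 0.02418 / 0.03669 = 0.6590
β_Orrin = 0.03978 / 0.03669 = 1.0842
β_Larkin = 0.06980 / 0.03669 = 1.9024
β_P = Σ w_i β_i = 0.18×2.0011 + 0.38×0.6590 + 0.35×1.0842 + 0.09×1.9024 = 1.1613
MRP = 6.1% − 2.2% = 3.90%
E(R_P) = R_f + β_P × MRP = 2.2% + 1.1613 × 3.9% = 6.73%

6.73%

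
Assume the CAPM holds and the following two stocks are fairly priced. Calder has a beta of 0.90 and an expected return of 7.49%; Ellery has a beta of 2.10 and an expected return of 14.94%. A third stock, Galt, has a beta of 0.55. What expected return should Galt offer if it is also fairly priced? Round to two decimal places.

MRP (SML slope) = (14.94% − 7.49%) / (2.10 − 0.90) = 7.45% / 1.20 = 6.2083%
R_f (intercept) = 7.49% − 0.90 × 6.2083% = 1.9025%
E(R_Galt) = R_f + β × MRP = 1.9025% + 0.55 × 6.2083% = 5.32%

5.32%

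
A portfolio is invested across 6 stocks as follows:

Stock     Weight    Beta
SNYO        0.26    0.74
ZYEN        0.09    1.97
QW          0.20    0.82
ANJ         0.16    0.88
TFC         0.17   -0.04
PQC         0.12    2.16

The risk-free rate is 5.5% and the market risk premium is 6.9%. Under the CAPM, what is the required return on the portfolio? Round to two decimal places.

β_P = Σ w_i β_i = 0.26×0.74 + 0.09×1.97 + 0.20×0.82 + 0.16×0.88 + 0.17×-0.04 + 0.12×2.16 = 0.9269
E(R_P) = R_f + β_P × MRP = 5.5% + 0.9269 × 6.9% = 11.90%

11.90%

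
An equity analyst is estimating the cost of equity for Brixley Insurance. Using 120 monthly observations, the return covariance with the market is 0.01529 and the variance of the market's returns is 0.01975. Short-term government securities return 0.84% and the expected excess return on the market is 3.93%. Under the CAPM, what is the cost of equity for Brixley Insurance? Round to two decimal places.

β = Cov(R_i, R_m) / Var(R_m) = 0.01529 / 0.01975 = 0.7742
E(R) = R_f + β × MRP = 0.84% + 0.7742 × 3.93% = 3.88%

3.88%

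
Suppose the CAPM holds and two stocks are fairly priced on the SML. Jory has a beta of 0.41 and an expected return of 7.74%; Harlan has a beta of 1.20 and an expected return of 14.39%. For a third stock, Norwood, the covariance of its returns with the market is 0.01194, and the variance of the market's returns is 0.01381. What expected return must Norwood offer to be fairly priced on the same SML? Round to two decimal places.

11.57%

MRP = (14.39% − 7.74%) / (1.20 − 0.41) = 8.4177%
R_f = 7.74% − 0.41 × 8.4177% = 4.2887%
β_Norwood = Cov / Var(R_m) = 0.01194 / 0.01381 = 0.8646
E(R_Norwood) = R_f + β × MRP = 4.2887% + 0.8646 × 8.4177% = 11.57%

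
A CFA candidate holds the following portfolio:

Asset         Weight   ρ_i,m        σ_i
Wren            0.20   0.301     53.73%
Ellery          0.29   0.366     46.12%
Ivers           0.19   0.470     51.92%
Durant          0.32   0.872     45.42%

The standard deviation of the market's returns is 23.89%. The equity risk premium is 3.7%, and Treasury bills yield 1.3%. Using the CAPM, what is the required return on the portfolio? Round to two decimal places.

β_Wren = 0.301 × 53.73% / 23.89% = 0.6770
β_Ellery = 0.366 × 46.12% / 23.89% = 0.7066
β_Ivers = 0.470 × 51.92% / 23.89% = 1.0214
β_Durant = 0.872 × 45.42% / 23.89% = 1.6579
β_P = Σ w_i β_i = 0.20×0.6770 + 0.29×0.7066 + 0.19×1.0214 + 0.32×1.6579 = 1.0649
E(R_P) = R_f + β_P × MRP = 1.3% + 1.0649 × 3.7% = 5.24%

5.24%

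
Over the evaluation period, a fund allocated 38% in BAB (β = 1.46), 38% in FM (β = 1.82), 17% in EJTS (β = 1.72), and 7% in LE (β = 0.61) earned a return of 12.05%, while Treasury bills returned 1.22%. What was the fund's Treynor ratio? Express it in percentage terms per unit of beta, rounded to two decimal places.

β_P = 0.38×1.46 + 0.38×1.82 + 0.17×1.72 + 0.07×0.61 = 1.5815
Treynor = (R_P − R_f) / β_P = (12.05% − 1.22%) / 1.5815 = 10.83% / 1.5815 = 6.85%

6.85%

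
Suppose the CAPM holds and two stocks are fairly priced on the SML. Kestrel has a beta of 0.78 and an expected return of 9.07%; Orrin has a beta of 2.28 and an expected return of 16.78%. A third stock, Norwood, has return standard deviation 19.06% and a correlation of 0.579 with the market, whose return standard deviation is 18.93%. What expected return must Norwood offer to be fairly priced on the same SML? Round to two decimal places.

8.06%

MRP = (16.78% − 9.07%) / (2.28 − 0.78) = 5.1400%
R_f = 9.07% − 0.78 × 5.1400% = 5.0608%
β_Norwood = ρ·σ_i/σ_m = 0.579 × 19.06 / 18.93 = 0.5830
E(R_Norwood) = R_f + β × MRP = 5.0608% + 0.5830 × 5.1400% = 8.06%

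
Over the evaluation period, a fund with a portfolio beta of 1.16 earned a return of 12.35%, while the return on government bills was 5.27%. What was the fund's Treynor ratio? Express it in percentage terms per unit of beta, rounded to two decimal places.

6.10%

Treynor = (R_P − R_f) / β_P = (12.35% − 5.27%) / 1.1600 = 7.08% / 1.1600 = 6.10%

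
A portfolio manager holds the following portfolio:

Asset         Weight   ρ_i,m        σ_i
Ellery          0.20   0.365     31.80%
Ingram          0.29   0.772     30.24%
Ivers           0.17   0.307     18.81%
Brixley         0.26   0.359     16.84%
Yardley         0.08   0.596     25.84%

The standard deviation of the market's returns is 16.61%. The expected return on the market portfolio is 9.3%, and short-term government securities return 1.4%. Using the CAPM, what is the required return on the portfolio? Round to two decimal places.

β_Ellery = 0.365 × 31.80% / 16.61% = 0.6988
β_Ingram = 0.772 × 30.24% / 16.61% = 1.4055
β_Ivers = 0.307 × 18.81% / 16.61% = 0.3477
β_Brixley = 0.359 × 16.84% / 16.61% = 0.3640
β_Yardley = 0.596 × 25.84% / 16.61% = 0.9272
β_P = Σ w_i β_i = 0.20×0.6988 + 0.29×1.4055 + 0.17×0.3477 + 0.26×0.3640 + 0.08×0.9272 = 0.7753
MRP = 9.3% − 1.4% = 7.90%
E(R_P) = R_f + β_P × MRP = 1.4% + 0.7753 × 7.9% = 7.52%

7.52%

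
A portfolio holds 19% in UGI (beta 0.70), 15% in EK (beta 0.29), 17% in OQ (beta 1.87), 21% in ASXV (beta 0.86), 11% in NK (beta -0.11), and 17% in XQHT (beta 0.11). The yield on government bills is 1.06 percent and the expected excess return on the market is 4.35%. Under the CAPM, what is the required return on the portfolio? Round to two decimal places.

4.02%

β_P = Σ w_i β_i = 0.19×0.70 + 0.15×0.29 + 0.17×1.87 + 0.21×0.86 + 0.11×-0.11 + 0.17×0.11 = 0.6816
E(R_P) = R_f + β_P × MRP = 1.06% + 0.6816 × 4.35% = 4.02%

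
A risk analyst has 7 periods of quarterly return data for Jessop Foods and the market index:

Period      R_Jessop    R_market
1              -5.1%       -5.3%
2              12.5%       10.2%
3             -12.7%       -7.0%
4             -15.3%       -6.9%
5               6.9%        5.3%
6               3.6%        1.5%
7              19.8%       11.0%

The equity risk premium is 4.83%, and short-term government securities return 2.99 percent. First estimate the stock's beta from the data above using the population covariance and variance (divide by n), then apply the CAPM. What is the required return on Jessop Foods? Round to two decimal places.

10.80%

Mean R_i = (-5.1 + 12.5 − 12.7 − 15.3 + 6.9 + 3.6 + 19.8) / 7 = 1.3857%
Mean R_m = (-5.3 + 10.2 − 7.0 − 6.9 + 5.3 + 1.5 + 11.0) / 7 = 1.2571%
Σ(R_i − R̄_i)(R_m − R̄_m) = 596.5757  ⇒  Cov = 596.5757 / 7 = 85.2251
Σ(R_m − R̄_m)² = 369.0171  ⇒  Var(R_m) = 369.0171 / 7 = 52.7167
β = Cov / Var(R_m) = 85.2251 / 52.7167 = 1.6167
E(R) = R_f + β × MRP = 2.99% + 1.6167 × 4.83% = 10.80%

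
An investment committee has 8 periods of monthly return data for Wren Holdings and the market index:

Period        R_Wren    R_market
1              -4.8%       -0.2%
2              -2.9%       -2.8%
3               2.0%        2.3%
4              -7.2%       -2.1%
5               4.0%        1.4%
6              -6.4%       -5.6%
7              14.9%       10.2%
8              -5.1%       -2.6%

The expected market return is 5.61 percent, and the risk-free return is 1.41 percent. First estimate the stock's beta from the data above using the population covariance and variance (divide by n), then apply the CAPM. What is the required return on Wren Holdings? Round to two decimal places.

7.54%

Mean R_i = (-4.8 − 2.9 + 2.0 − 7.2 + 4.0 − 6.4 + 14.9 − 5.1) / 8 = -0.6875%
Mean R_m = (-0.2 − 2.8 + 2.3 − 2.1 + 1.4 − 5.6 + 10.2 − 2.6) / 8 = 0.0750%
Σ(R_i − R̄_i)(R_m − R̄_m) = 235.8925  ⇒  Cov = 235.8925 / 8 = 29.4866
Σ(R_m − R̄_m)² = 161.6550  ⇒  Var(R_m) = 161.6550 / 8 = 20.2069
β = Cov / Var(R_m) = 29.4866 / 20.2069 = 1.4592
MRP = 5.61% − 1.41% = 4.20%
E(R) = R_f + β × MRP = 1.41% + 1.4592 × 4.20% = 7.54%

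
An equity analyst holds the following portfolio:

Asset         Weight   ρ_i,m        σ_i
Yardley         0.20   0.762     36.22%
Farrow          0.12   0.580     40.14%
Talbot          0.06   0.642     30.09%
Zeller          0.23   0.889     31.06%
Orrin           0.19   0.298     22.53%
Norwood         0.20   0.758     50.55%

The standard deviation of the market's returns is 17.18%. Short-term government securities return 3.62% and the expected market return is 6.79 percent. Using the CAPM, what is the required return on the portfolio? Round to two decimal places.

8.19%

β_Yardley = 0.762 × 36.22% / 17.18% = 1.6065
β_Farrow = 0.580 × 40.14% / 17.18% = 1.3551
β_Talbot = 0.642 × 30.09% / 17.18% = 1.1244
β_Zeller = 0.889 × 31.06% / 17.18% = 1.6072
β_Orrin = 0.298 × 22.53% / 17.18% = 0.3908
β_Norwood = 0.758 × 50.55% / 17.18% = 2.2303
β_P = Σ w_i β_i = 0.20×1.6065 + 0.12×1.3551 + 0.06×1.1244 + 0.23×1.6072 + 0.19×0.3908 + 0.20×2.2303 = 1.4413
MRP = 6.79% − 3.62% = 3.17%
E(R_P) = R_f + β_P × MRP = 3.62% + 1.4413 × 3.17% = 8.19%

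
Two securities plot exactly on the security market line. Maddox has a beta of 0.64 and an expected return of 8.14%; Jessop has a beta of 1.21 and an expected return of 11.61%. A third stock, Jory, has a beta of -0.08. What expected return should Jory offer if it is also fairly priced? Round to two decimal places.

3.76%

MRP (SML slope) = (11.61% − 8.14%) / (1.21 − 0.64) = 3.47% / 0.57 = 6.0877%
R_f (intercept) = 8.14% − 0.64 × 6.0877% = 4.2439%
E(R_Jory) = R_f + β × MRP = 4.2439% + -0.08 × 6.0877% = 3.76%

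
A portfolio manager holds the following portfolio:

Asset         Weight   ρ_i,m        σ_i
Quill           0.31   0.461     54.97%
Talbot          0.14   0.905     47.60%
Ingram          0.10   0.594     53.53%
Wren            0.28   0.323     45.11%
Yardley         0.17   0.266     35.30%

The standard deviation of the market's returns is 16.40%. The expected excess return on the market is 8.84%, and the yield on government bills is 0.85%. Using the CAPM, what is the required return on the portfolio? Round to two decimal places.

13.11%

β_Quill = 0.461 × 54.97% / 16.40% = 1.5452
β_Talbot = 0.905 × 47.60% / 16.40% = 2.6267
β_Ingram = 0.594 × 53.53% / 16.40% = 1.9388
β_Wren = 0.323 × 45.11% / 16.40% = 0.8884
β_Yardley = 0.266 × 35.30% / 16.40% = 0.5725
β_P = Σ w_i β_i = 0.31×1.5452 + 0.14×2.6267 + 0.10×1.9388 + 0.28×0.8884 + 0.17×0.5725 = 1.3867
E(R_P) = R_f + β_P × MRP = 0.85% + 1.3867 × 8.84% = 13.11%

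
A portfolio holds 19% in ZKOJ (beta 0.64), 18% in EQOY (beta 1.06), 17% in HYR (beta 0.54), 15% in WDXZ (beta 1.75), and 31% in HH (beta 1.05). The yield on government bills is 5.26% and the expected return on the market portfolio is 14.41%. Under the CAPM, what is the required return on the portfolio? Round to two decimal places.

β_P = Σ w_i β_i = 0.19×0.64 + 0.18×1.06 + 0.17×0.54 + 0.15×1.75 + 0.31×1.05 = 0.9922
MRP = 14.41% − 5.26% = 9.15%
E(R_P) = R_f + β_P × MRP = 5.26% + 0.9922 × 9.15% = 14.34%

14.34%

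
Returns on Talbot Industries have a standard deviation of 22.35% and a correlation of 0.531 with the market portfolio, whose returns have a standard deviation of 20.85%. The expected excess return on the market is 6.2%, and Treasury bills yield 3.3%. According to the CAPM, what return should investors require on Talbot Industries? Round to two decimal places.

6.83%

β = ρ × σ_i / σ_m = 0.531 × 22.35% / 20.85% = 0.5692
E(R) = 3.3% + 0.5692 × 6.2% = 6.83%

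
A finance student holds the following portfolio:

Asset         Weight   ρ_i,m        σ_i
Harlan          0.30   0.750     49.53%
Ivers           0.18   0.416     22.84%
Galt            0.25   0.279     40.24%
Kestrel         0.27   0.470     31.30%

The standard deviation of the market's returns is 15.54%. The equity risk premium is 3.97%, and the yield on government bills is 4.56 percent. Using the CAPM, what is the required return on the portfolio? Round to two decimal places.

9.58%

β_Harlan = 0.750 × 49.53% / 15.54% = 2.3904
β_Ivers = 0.416 × 22.84% / 15.54% = 0.6114
β_Galt = 0.279 × 40.24% / 15.54% = 0.7225
β_Kestrel = 0.470 × 31.30% / 15.54% = 0.9467
β_P = Σ w_i β_i = 0.30×2.3904 + 0.18×0.6114 + 0.25×0.7225 + 0.27×0.9467 = 1.2634
E(R_P) = R_f + β_P × MRP = 4.56% + 1.2634 × 3.97% = 9.58%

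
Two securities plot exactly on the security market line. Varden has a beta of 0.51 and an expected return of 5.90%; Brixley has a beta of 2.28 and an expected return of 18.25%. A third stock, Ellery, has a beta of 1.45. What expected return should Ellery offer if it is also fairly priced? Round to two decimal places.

12.46%

MRP (SML slope) = (18.25% − 5.90%) / (2.28 − 0.51) = 12.35% / 1.77 = 6.9774%
R_f (intercept) = 5.90% − 0.51 × 6.9774% = 2.3415%
E(R_Ellery) = R_f + β × MRP = 2.3415% + 1.45 × 6.9774% = 12.46%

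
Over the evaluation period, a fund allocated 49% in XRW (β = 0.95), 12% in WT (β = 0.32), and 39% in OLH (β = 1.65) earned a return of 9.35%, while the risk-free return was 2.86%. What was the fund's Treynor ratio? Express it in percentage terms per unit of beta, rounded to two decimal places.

5.66%

β_P = 0.49×0.95 + 0.12×0.32 + 0.39×1.65 = 1.1474
Treynor = (R_P − R_f) / β_P = (9.35% − 2.86%) / 1.1474 = 6.49% / 1.1474 = 5.66%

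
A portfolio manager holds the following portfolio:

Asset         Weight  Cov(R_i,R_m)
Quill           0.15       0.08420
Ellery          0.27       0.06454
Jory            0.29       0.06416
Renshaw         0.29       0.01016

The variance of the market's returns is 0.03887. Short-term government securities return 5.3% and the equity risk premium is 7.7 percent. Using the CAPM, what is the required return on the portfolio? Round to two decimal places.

β_Quill = 0.08420 / 0.03887 = 2.1662
β_Ellery = 0.06454 / 0.03887 = 1.6604
β_Jory = 0.06416 / 0.03887 = 1.6506
β_Renshaw = 0.01016 / 0.03887 = 0.2614
β_P = Σ w_i β_i = 0.15×2.1662 + 0.27×1.6604 + 0.29×1.6506 + 0.29×0.2614 = 1.3277
E(R_P) = R_f + β_P × MRP = 5.3% + 1.3277 × 7.7% = 15.52%

15.52%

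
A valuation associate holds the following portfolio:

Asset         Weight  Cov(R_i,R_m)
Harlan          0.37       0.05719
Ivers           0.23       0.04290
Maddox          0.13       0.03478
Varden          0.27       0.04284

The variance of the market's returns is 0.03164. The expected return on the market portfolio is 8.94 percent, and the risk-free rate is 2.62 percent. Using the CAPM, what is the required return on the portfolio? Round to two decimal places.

12.03%

β_Harlan = 0.05719 / 0.03164 = 1.8075
β_Ivers = 0.04290 / 0.03164 = 1.3559
β_Maddox = 0.03478 / 0.03164 = 1.0992
β_Varden = 0.04284 / 0.03164 = 1.3540
β_P = Σ w_i β_i = 0.37×1.8075 + 0.23×1.3559 + 0.13×1.0992 + 0.27×1.3540 = 1.4891
MRP = 8.94% − 2.62% = 6.32%
E(R_P) = R_f + β_P × MRP = 2.62% + 1.4891 × 6.32% = 12.03%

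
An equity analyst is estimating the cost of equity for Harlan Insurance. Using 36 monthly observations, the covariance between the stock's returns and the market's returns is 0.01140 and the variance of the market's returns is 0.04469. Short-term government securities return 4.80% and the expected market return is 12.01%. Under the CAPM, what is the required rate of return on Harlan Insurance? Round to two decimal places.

β = Cov(R_i, R_m) / Var(R_m) = 0.01140 / 0.04469 = 0.2551
MRP = 12.01% − 4.80% = 7.21%
E(R) = R_f + β × MRP = 4.80% + 0.2551 × 7.21% = 6.64%

6.64%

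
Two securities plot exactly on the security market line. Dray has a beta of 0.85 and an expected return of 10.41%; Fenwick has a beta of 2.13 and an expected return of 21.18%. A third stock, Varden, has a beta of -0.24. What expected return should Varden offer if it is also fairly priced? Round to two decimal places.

MRP (SML slope) = (21.18% − 10.41%) / (2.13 − 0.85) = 10.77% / 1.28 = 8.4141%
R_f (intercept) = 10.41% − 0.85 × 8.4141% = 3.2580%
E(R_Varden) = R_f + β × MRP = 3.2580% + -0.24 × 8.4141% = 1.24%

1.24%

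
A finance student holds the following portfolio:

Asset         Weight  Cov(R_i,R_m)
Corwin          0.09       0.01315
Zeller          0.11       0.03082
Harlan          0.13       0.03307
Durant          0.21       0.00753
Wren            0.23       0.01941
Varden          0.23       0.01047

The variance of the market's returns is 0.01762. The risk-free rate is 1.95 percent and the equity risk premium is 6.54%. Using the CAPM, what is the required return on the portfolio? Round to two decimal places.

8.38%

β_Corwin = 0.01315 / 0.01762 = 0.7463
β_Zeller = 0.03082 / 0.01762 = 1.7491
β_Harlan = 0.03307 / 0.01762 = 1.8768
β_Durant = 0.00753 / 0.01762 = 0.4274
β_Wren = 0.01941 / 0.01762 = 1.1016
β_Varden = 0.01047 / 0.01762 = 0.5942
β_P = Σ w_i β_i = 0.09×0.7463 + 0.11×1.7491 + 0.13×1.8768 + 0.21×0.4274 + 0.23×1.1016 + 0.23×0.5942 = 0.9833
E(R_P) = R_f + β_P × MRP = 1.95% + 0.9833 × 6.54% = 8.38%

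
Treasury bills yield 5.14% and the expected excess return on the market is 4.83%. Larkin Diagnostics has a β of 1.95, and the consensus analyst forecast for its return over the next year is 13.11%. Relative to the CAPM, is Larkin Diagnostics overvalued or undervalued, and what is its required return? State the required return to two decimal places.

Overvalued; required return 14.56%

Required return = R_f + β·MRP = 5.14% + 1.95 × 4.83% = 14.56%
Forecast 13.11% < required 14.56% → the stock plots below the SML → overvalued.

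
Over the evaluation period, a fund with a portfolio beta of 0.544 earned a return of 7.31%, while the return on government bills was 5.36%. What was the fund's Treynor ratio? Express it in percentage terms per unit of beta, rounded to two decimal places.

3.58%

Treynor = (R_P − R_f) / β_P = (7.31% − 5.36%) / 0.5440 = 1.95% / 0.5440 = 3.58%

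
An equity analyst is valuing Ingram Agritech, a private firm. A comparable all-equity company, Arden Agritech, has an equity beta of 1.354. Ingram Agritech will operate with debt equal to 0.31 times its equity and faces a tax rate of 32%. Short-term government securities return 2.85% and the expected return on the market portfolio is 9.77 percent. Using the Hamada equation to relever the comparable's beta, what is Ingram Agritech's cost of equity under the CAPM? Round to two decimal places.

14.19%

β_L = β_U × [1 + (1 − t)(D/E)] = 1.354 × [1 + (1 − 0.32) × 0.31]
    = 1.354 × [1 + 0.68 × 0.31] = 1.354 × 1.2108 = 1.6394
MRP = 9.77% − 2.85% = 6.92%
E(R) = R_f + β_L × MRP = 2.85% + 1.6394 × 6.92% = 14.19%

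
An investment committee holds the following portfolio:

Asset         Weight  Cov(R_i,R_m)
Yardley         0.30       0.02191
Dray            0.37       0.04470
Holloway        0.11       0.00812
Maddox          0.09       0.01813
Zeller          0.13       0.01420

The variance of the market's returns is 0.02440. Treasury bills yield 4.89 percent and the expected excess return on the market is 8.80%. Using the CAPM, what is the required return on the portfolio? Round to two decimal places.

14.80%

β_Yardley = 0.02191 / 0.02440 = 0.8980
β_Dray = 0.04470 / 0.02440 = 1.8320
β_Holloway = 0.00812 / 0.02440 = 0.3328
β_Maddox = 0.01813 / 0.02440 = 0.7430
β_Zeller = 0.01420 / 0.02440 = 0.5820
β_P = Σ w_i β_i = 0.30×0.8980 + 0.37×1.8320 + 0.11×0.3328 + 0.09×0.7430 + 0.13×0.5820 = 1.1264
E(R_P) = R_f + β_P × MRP = 4.89% + 1.1264 × 8.80% = 14.80%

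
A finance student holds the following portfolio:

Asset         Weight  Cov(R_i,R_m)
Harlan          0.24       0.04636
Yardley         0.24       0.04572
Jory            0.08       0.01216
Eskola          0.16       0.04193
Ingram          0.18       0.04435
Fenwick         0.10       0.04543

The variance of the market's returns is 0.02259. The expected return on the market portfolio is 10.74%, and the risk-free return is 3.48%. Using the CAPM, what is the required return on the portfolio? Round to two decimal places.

17.08%

β_Harlan = 0.04636 / 0.02259 = 2.0522
β_Yardley = 0.04572 / 0.02259 = 2.0239
β_Jory = 0.01216 / 0.02259 = 0.5383
β_Eskola = 0.04193 / 0.02259 = 1.8561
β_Ingram = 0.04435 / 0.02259 = 1.9633
β_Fenwick = 0.04543 / 0.02259 = 2.0111
β_P = Σ w_i β_i = 0.24×2.0522 + 0.24×2.0239 + 0.08×0.5383 + 0.16×1.8561 + 0.18×1.9633 + 0.10×2.0111 = 1.8728
MRP = 10.74% − 3.48% = 7.26%
E(R_P) = R_f + β_P × MRP = 3.48% + 1.8728 × 7.26% = 17.08%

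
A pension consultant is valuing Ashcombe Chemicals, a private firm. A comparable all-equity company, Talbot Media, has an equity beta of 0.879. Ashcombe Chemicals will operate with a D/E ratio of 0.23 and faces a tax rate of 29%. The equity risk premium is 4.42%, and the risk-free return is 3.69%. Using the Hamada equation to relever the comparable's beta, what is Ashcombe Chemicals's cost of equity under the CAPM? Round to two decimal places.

β_L = β_U × [1 + (1 − t)(D/E)] = 0.879 × [1 + (1 − 0.29) × 0.23]
    = 0.879 × [1 + 0.71 × 0.23] = 0.879 × 1.1633 = 1.0225
E(R) = R_f + β_L × MRP = 3.69% + 1.0225 × 4.42% = 8.21%

8.21%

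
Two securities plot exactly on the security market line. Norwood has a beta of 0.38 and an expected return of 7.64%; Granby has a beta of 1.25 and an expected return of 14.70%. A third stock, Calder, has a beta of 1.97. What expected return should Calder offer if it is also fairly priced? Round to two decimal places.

MRP (SML slope) = (14.70% − 7.64%) / (1.25 − 0.38) = 7.06% / 0.87 = 8.1149%
R_f (intercept) = 7.64% − 0.38 × 8.1149% = 4.5563%
E(R_Calder) = R_f + β × MRP = 4.5563% + 1.97 × 8.1149% = 20.54%

20.54%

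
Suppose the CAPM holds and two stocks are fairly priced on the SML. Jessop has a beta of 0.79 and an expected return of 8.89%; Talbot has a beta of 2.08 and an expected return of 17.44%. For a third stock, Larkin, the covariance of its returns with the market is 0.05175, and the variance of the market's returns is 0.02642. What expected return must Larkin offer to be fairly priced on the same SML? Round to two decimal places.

16.64%

MRP = (17.44% − 8.89%) / (2.08 − 0.79) = 6.6279%
R_f = 8.89% − 0.79 × 6.6279% = 3.6540%
β_Larkin = Cov / Var(R_m) = 0.05175 / 0.02642 = 1.9587
E(R_Larkin) = R_f + β × MRP = 3.6540% + 1.9587 × 6.6279% = 16.64%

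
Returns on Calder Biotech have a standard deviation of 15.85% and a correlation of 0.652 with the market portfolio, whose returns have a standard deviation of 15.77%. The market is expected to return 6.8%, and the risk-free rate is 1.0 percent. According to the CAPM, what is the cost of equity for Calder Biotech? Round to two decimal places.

β = ρ × σ_i / σ_m = 0.652 × 15.85% / 15.77% = 0.6553
MRP = 6.8% − 1.0% = 5.80%
E(R) = 1.0% + 0.6553 × 5.8% = 4.80%

4.80%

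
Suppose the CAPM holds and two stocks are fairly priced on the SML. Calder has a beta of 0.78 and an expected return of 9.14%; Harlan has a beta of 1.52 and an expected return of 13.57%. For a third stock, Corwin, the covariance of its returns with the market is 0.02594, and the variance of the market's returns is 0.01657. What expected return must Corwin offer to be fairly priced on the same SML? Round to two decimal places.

MRP = (13.57% − 9.14%) / (1.52 − 0.78) = 5.9865%
R_f = 9.14% − 0.78 × 5.9865% = 4.4705%
β_Corwin = Cov / Var(R_m) = 0.02594 / 0.01657 = 1.5655
E(R_Corwin) = R_f + β × MRP = 4.4705% + 1.5655 × 5.9865% = 13.84%

13.84%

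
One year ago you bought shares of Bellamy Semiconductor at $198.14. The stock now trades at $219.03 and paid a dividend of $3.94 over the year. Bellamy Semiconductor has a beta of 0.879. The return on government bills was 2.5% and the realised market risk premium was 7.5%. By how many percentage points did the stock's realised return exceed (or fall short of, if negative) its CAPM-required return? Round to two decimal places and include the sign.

Realised HPR = (P1 + D1 − P0) / P0 = (219.03 + 3.94 − 198.14) / 198.14 = 24.83 / 198.14 = 12.5315%
CAPM required = R_f + β·MRP = 2.5% + 0.879 × 7.5% = 9.0925%
α = realised − required = 12.5315% − 9.0925% = +3.44%

+3.44%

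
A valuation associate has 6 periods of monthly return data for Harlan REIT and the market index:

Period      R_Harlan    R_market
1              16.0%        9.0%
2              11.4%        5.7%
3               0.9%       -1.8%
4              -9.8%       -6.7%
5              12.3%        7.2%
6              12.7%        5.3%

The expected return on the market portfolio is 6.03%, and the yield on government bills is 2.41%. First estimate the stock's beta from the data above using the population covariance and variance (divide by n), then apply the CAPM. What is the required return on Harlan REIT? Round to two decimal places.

Mean R_i = (16.0 + 11.4 + 0.9 − 9.8 + 12.3 + 12.7) / 6 = 7.2500%
Mean R_m = (9.0 + 5.7 − 1.8 − 6.7 + 7.2 + 5.3) / 6 = 3.1167%
Σ(R_i − R̄_i)(R_m − R̄_m) = 293.3150  ⇒  Cov = 293.3150 / 6 = 48.8858
Σ(R_m − R̄_m)² = 183.2683  ⇒  Var(R_m) = 183.2683 / 6 = 30.5447
β = Cov / Var(R_m) = 48.8858 / 30.5447 = 1.6005
MRP = 6.03% − 2.41% = 3.62%
E(R) = R_f + β × MRP = 2.41% + 1.6005 × 3.62% = 8.20%

8.20%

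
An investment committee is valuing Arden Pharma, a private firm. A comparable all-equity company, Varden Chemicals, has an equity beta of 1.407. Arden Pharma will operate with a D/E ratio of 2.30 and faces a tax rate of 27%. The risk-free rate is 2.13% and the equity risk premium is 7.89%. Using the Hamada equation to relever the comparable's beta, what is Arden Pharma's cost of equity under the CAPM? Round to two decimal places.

β_L = β_U × [1 + (1 − t)(D/E)] = 1.407 × [1 + (1 − 0.27) × 2.30]
    = 1.407 × [1 + 0.73 × 2.30] = 1.407 × 2.6790 = 3.7694
E(R) = R_f + β_L × MRP = 2.13% + 3.7694 × 7.89% = 31.87%

31.87%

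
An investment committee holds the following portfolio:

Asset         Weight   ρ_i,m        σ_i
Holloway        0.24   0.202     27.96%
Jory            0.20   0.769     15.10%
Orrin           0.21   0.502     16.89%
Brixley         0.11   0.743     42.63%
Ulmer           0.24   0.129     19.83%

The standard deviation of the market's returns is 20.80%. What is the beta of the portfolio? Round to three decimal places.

β_Holloway = 0.202 × 27.96% / 20.80% = 0.2715
β_Jory = 0.769 × 15.10% / 20.80% = 0.5583
β_Orrin = 0.502 × 16.89% / 20.80% = 0.4076
β_Brixley = 0.743 × 42.63% / 20.80% = 1.5228
β_Ulmer = 0.129 × 19.83% / 20.80% = 0.1230
β_P = Σ w_i β_i = 0.24×0.2715 + 0.20×0.5583 + 0.21×0.4076 + 0.11×1.5228 + 0.24×0.1230 = 0.4594

0.459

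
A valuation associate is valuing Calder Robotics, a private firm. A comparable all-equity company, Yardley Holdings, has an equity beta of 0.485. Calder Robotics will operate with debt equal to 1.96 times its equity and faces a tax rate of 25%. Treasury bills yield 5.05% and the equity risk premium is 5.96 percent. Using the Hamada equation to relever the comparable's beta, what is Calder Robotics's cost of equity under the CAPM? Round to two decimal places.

12.19%

β_L = β_U × [1 + (1 − t)(D/E)] = 0.485 × [1 + (1 − 0.25) × 1.96]
    = 0.485 × [1 + 0.75 × 1.96] = 0.485 × 2.4700 = 1.1980
E(R) = R_f + β_L × MRP = 5.05% + 1.1980 × 5.96% = 12.19%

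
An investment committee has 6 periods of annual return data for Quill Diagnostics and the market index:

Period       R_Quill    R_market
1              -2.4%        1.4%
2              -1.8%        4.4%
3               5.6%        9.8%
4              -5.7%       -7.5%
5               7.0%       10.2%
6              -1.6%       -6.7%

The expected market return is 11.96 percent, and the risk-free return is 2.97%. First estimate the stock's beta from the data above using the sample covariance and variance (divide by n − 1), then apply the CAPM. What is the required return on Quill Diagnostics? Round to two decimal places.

7.95%

Mean R_i = (-2.4 − 1.8 + 5.6 − 5.7 + 7.0 − 1.6) / 6 = 0.1833%
Mean R_m = (1.4 + 4.4 + 9.8 − 7.5 + 10.2 − 6.7) / 6 = 1.9333%
Σ(R_i − R̄_i)(R_m − R̄_m) = 166.3433  ⇒  Cov = 166.3433 / 5 = 33.2687
Σ(R_m − R̄_m)² = 300.1133  ⇒  Var(R_m) = 300.1133 / 5 = 60.0227
β = Cov / Var(R_m) = 33.2687 / 60.0227 = 0.5543
MRP = 11.96% − 2.97% = 8.99%
E(R) = R_f + β × MRP = 2.97% + 0.5543 × 8.99% = 7.95%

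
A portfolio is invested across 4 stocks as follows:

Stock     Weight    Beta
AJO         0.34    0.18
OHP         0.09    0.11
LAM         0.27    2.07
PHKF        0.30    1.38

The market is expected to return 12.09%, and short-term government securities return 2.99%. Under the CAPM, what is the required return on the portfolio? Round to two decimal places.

β_P = Σ w_i β_i = 0.34×0.18 + 0.09×0.11 + 0.27×2.07 + 0.30×1.38 = 1.0440
MRP = 12.09% − 2.99% = 9.10%
E(R_P) = R_f + β_P × MRP = 2.99% + 1.0440 × 9.10% = 12.49%

12.49%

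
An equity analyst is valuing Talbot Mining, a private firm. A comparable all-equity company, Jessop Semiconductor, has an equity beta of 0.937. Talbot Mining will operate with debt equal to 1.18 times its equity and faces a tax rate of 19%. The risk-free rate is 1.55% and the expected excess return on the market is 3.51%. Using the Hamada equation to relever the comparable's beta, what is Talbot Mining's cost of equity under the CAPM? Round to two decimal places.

β_L = β_U × [1 + (1 − t)(D/E)] = 0.937 × [1 + (1 − 0.19) × 1.18]
    = 0.937 × [1 + 0.81 × 1.18] = 0.937 × 1.9558 = 1.8326
E(R) = R_f + β_L × MRP = 1.55% + 1.8326 × 3.51% = 7.98%

7.98%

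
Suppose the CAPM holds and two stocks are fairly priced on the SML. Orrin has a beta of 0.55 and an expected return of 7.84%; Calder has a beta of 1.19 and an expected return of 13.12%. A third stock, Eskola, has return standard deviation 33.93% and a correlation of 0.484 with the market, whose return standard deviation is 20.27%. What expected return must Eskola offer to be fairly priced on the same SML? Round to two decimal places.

MRP = (13.12% − 7.84%) / (1.19 − 0.55) = 8.2500%
R_f = 7.84% − 0.55 × 8.2500% = 3.3025%
β_Eskola = ρ·σ_i/σ_m = 0.484 × 33.93 / 20.27 = 0.8102
E(R_Eskola) = R_f + β × MRP = 3.3025% + 0.8102 × 8.2500% = 9.99%

9.99%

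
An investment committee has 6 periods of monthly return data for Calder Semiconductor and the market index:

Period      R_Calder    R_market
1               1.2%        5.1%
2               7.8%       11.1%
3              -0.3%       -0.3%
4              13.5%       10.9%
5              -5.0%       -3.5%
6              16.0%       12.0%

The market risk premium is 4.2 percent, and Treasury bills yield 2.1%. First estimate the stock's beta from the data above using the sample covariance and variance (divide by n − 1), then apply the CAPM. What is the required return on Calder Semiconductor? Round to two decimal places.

7.03%

Mean R_i = (1.2 + 7.8 − 0.3 + 13.5 − 5.0 + 16.0) / 6 = 5.5333%
Mean R_m = (5.1 + 11.1 − 0.3 + 10.9 − 3.5 + 12.0) / 6 = 5.8833%
Σ(R_i − R̄_i)(R_m − R̄_m) = 254.1133  ⇒  Cov = 254.1133 / 5 = 50.8227
Σ(R_m − R̄_m)² = 216.6883  ⇒  Var(R_m) = 216.6883 / 5 = 43.3377
β = Cov / Var(R_m) = 50.8227 / 43.3377 = 1.1727
E(R) = R_f + β × MRP = 2.1% + 1.1727 × 4.2% = 7.03%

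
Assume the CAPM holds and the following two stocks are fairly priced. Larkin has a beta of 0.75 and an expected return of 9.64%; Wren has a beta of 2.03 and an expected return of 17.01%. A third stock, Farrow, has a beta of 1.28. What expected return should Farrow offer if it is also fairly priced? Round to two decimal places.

MRP (SML slope) = (17.01% − 9.64%) / (2.03 − 0.75) = 7.37% / 1.28 = 5.7578%
R_f (intercept) = 9.64% − 0.75 × 5.7578% = 5.3217%
E(R_Farrow) = R_f + β × MRP = 5.3217% + 1.28 × 5.7578% = 12.69%

12.69%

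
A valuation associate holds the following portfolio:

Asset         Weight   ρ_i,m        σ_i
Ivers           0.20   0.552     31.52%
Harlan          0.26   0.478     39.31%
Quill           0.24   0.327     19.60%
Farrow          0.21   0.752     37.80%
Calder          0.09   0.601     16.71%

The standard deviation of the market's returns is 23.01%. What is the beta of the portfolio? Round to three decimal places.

β_Ivers = 0.552 × 31.52% / 23.01% = 0.7562
β_Harlan = 0.478 × 39.31% / 23.01% = 0.8166
β_Quill = 0.327 × 19.60% / 23.01% = 0.2785
β_Farrow = 0.752 × 37.80% / 23.01% = 1.2354
β_Calder = 0.601 × 16.71% / 23.01% = 0.4364
β_P = Σ w_i β_i = 0.20×0.7562 + 0.26×0.8166 + 0.24×0.2785 + 0.21×1.2354 + 0.09×0.4364 = 0.7291

0.729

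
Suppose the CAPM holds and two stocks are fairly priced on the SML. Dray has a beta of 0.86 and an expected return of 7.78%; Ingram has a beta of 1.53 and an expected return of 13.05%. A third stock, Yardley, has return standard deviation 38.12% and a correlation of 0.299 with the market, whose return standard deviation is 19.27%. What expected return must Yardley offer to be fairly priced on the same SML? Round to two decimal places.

MRP = (13.05% − 7.78%) / (1.53 − 0.86) = 7.8657%
R_f = 7.78% − 0.86 × 7.8657% = 1.0155%
β_Yardley = ρ·σ_i/σ_m = 0.299 × 38.12 / 19.27 = 0.5915
E(R_Yardley) = R_f + β × MRP = 1.0155% + 0.5915 × 7.8657% = 5.67%

5.67%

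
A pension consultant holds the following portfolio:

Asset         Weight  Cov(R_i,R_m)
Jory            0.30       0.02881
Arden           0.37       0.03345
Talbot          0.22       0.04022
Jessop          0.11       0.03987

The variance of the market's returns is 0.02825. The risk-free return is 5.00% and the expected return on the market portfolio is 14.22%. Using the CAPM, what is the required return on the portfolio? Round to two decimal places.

β_Jory = 0.02881 / 0.02825 = 1.0198
β_Arden = 0.03345 / 0.02825 = 1.1841
β_Talbot = 0.04022 / 0.02825 = 1.4237
β_Jessop = 0.03987 / 0.02825 = 1.4113
β_P = Σ w_i β_i = 0.30×1.0198 + 0.37×1.1841 + 0.22×1.4237 + 0.11×1.4113 = 1.2125
MRP = 14.22% − 5.00% = 9.22%
E(R_P) = R_f + β_P × MRP = 5.00% + 1.2125 × 9.22% = 16.18%

16.18%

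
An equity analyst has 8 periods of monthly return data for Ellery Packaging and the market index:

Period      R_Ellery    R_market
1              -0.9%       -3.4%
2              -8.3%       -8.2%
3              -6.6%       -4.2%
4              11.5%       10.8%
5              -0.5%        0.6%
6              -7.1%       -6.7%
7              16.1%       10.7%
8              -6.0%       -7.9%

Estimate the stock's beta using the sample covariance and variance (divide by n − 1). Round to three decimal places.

1.144

Mean R_i = (-0.9 − 8.3 − 6.6 + 11.5 − 0.5 − 7.1 + 16.1 − 6.0) / 8 = -0.2250%
Mean R_m = (-3.4 − 8.2 − 4.2 + 10.8 + 0.6 − 6.7 + 10.7 − 7.9) / 8 = -1.0375%
Σ(R_i − R̄_i)(R_m − R̄_m) = 488.1125  ⇒  Cov = 488.1125 / 7 = 69.7304
Σ(R_m − R̄_m)² = 426.6188  ⇒  Var(R_m) = 426.6188 / 7 = 60.9455
β = Cov / Var(R_m) = 69.7304 / 60.9455 = 1.1441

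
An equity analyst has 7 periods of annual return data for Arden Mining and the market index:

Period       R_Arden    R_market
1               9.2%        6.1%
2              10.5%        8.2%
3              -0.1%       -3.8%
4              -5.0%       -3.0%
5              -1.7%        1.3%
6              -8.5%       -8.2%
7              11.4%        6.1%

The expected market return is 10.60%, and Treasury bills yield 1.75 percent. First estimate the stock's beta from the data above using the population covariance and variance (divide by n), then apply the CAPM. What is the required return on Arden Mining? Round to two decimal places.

12.62%

Mean R_i = (9.2 + 10.5 − 0.1 − 5.0 − 1.7 − 8.5 + 11.4) / 7 = 2.2571%
Mean R_m = (6.1 + 8.2 − 3.8 − 3.0 + 1.3 − 8.2 + 6.1) / 7 = 0.9571%
Σ(R_i − R̄_i)(R_m − R̄_m) = 279.5071  ⇒  Cov = 279.5071 / 7 = 39.9296
Σ(R_m − R̄_m)² = 227.6171  ⇒  Var(R_m) = 227.6171 / 7 = 32.5167
β = Cov / Var(R_m) = 39.9296 / 32.5167 = 1.2280
MRP = 10.60% − 1.75% = 8.85%
E(R) = R_f + β × MRP = 1.75% + 1.2280 × 8.85% = 12.62%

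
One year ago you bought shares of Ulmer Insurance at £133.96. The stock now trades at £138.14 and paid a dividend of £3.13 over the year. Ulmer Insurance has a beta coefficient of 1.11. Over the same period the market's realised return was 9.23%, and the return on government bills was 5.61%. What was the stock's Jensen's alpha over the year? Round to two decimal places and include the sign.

-4.17%

Realised HPR = (P1 + D1 − P0) / P0 = (138.14 + 3.13 − 133.96) / 133.96 = 7.31 / 133.96 = 5.4569%
MRP = 9.23% − 5.61% = 3.62%
CAPM required = R_f + β·MRP = 5.61% + 1.11 × 3.62% = 9.6282%
α = realised − required = 5.4569% − 9.6282% = -4.17%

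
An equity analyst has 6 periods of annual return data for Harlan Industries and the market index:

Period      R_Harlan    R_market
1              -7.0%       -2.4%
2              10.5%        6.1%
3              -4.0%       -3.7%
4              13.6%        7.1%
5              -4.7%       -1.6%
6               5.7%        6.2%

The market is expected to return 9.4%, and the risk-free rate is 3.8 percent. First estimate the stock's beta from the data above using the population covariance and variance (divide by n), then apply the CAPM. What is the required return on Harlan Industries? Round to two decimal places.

Mean R_i = (-7.0 + 10.5 − 4.0 + 13.6 − 4.7 + 5.7) / 6 = 2.3500%
Mean R_m = (-2.4 + 6.1 − 3.7 + 7.1 − 1.6 + 6.2) / 6 = 1.9500%
Σ(R_i − R̄_i)(R_m − R̄_m) = 207.5750  ⇒  Cov = 207.5750 / 6 = 34.5958
Σ(R_m − R̄_m)² = 125.2550  ⇒  Var(R_m) = 125.2550 / 6 = 20.8758
β = Cov / Var(R_m) = 34.5958 / 20.8758 = 1.6572
MRP = 9.4% − 3.8% = 5.60%
E(R) = R_f + β × MRP = 3.8% + 1.6572 × 5.6% = 13.08%

13.08%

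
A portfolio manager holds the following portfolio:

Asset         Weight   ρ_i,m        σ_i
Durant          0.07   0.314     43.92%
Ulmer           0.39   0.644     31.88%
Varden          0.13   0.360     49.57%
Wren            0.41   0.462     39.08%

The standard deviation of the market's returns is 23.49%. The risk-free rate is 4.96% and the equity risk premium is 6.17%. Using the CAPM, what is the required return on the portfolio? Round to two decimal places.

9.87%

β_Durant = 0.314 × 43.92% / 23.49% = 0.5871
β_Ulmer = 0.644 × 31.88% / 23.49% = 0.8740
β_Varden = 0.360 × 49.57% / 23.49% = 0.7597
β_Wren = 0.462 × 39.08% / 23.49% = 0.7686
β_P = Σ w_i β_i = 0.07×0.5871 + 0.39×0.8740 + 0.13×0.7597 + 0.41×0.7686 = 0.7958
E(R_P) = R_f + β_P × MRP = 4.96% + 0.7958 × 6.17% = 9.87%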